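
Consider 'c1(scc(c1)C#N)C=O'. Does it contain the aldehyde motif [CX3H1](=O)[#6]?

The pattern [CX3H1](=O)[#6] describes an sp2 carbon with one H, double-bonded to O and single-bonded to carbon — an aldehyde.
The molecule carries an aldehyde (-CHO), whose atoms satisfy every constraint of the query, so the pattern matches.

Yes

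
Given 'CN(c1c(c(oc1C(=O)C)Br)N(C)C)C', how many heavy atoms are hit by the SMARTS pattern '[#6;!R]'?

6

The query [#6;!R] means: carbon not in any ring.
Check the 15 heavy atoms by environment: 1× o (aromatic, in 5-ring) → no; 4× c (aromatic, in 5-ring) → no; 6× C (acyclic) → match; 1× O (acyclic) → no; 1× Br (acyclic) → no; 2× N (acyclic) → no.
That gives 6 matching atoms.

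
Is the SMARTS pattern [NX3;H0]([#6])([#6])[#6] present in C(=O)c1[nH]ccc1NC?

The pattern [NX3;H0]([#6])([#6])[#6] describes a trivalent nitrogen with no H, bonded to three carbons — a tertiary amine.
The closest candidate here is an N-methylamino group (-NHCH3), but the nitrogen still has one H (H1), not H0. No other fragment satisfies the full query, so there is no match.

No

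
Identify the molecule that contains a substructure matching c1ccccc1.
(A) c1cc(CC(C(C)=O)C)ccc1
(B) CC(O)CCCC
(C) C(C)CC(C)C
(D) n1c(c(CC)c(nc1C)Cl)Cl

A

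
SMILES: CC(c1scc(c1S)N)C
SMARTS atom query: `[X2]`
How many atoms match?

2

The query [X2] means: any atom with exactly two total connections (bonds + H).
Check the 10 heavy atoms by environment: 1× s (aromatic, X2) → match; 4× c (aromatic, X3) → no; 1× S (X2) → match; 3× C (X4) → no; 1× N (X3) → no.
Summing the matching environments: 1 + 1 = 2 matching atoms.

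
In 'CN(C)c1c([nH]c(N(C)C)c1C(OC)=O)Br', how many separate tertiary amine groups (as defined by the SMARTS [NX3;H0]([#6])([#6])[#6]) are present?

[NX3;H0]([#6])([#6])[#6] is the SMARTS for a tertiary amine: a trivalent nitrogen with no H, bonded to three carbons.
The molecule carries 2 separate instances of a dimethylamino group (-N(CH3)2) meeting every constraint; each maps to a distinct set of atoms, giving 2 matches.

2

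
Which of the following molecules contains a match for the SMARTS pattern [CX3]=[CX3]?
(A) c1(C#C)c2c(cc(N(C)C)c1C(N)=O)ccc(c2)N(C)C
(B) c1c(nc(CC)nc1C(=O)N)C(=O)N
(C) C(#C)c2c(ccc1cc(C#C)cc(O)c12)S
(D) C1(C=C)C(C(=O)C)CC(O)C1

D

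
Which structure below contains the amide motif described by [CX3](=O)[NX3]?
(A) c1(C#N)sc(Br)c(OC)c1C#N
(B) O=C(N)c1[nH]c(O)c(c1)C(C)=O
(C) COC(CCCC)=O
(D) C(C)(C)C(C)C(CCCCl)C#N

B

[CX3](=O)[NX3] describes a carbonyl carbon bonded to a trivalent nitrogen (an amide).
(A) has a nitrile (-C#N) but the nitrile N is NX1 (triple-bonded), not NX3.
(B) contains a primary amide (-C(=O)NH2), which satisfies every atom and bond constraint.
(C) has a methyl-ester group (-C(=O)OCH3) but the carbonyl is bonded to O, not to an NX3 nitrogen.
(D) has a nitrile (-C#N) but the nitrile N is NX1 (triple-bonded), not NX3.
So the answer is (B).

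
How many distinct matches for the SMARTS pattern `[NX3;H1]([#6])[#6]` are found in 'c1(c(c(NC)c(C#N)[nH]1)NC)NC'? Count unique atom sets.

3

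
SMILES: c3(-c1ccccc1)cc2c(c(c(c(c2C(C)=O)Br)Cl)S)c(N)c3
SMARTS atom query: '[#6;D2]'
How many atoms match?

The query [#6;D2] means: any carbon bonded to exactly two heavy atoms.
Check the 23 heavy atoms by environment: 9× c (aromatic, D3) → no; 7× c (aromatic, D2) → match; 1× S (D1) → no; 1× Cl (D1) → no; 1× C (D3) → no; 1× O (D1) → no; 1× C (D1) → no; 1× Br (D1) → no; 1× N (D1) → no.
That gives 7 matching atoms.

7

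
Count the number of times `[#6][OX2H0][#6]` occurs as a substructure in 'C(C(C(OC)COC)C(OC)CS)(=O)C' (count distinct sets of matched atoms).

3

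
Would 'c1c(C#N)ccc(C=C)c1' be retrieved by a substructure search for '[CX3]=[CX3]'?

Yes

The pattern [CX3]=[CX3] describes a non-aromatic C=C double bond between two sp2 carbons — an alkene.
The molecule carries a vinyl group (-CH=CH2), whose atoms satisfy every constraint of the query, so the pattern matches.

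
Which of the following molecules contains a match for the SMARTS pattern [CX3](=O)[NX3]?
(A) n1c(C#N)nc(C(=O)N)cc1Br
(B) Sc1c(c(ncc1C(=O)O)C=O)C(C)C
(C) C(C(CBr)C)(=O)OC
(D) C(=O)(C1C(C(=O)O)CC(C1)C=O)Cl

[CX3](=O)[NX3] describes a carbonyl carbon bonded to a trivalent nitrogen (an amide).
(A) contains a primary amide (-C(=O)NH2), which satisfies every atom and bond constraint.
(B) has a carboxylic acid group (-C(=O)OH) but the carbonyl is bonded to O, not to an NX3 nitrogen.
(C) has a methyl-ester group (-C(=O)OCH3) but the carbonyl is bonded to O, not to an NX3 nitrogen.
(D) has a carboxylic acid group (-C(=O)OH) but the carbonyl is bonded to O, not to an NX3 nitrogen.
So the answer is (A).

A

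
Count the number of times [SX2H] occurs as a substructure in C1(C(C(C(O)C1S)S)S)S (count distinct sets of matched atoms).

[SX2H] is the SMARTS for a thiol: an aliphatic sulfur with two connections, one being H.
The molecule carries 4 separate instances of a thiol (-SH) meeting every constraint; each maps to a distinct set of atoms, giving 4 matches.

4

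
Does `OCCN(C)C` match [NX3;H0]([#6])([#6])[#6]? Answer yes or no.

Yes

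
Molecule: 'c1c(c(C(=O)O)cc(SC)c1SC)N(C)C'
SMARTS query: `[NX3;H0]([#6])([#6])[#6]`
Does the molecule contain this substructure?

Yes

The pattern [NX3;H0]([#6])([#6])[#6] describes a trivalent nitrogen with no H, bonded to three carbons — a tertiary amine.
The molecule carries a dimethylamino group (-N(CH3)2), whose atoms satisfy every constraint of the query, so the pattern matches.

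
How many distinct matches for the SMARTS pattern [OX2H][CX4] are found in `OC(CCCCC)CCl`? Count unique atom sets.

1

[OX2H][CX4] is the SMARTS for an aliphatic alcohol: a hydroxyl oxygen bound to an sp3 (X4) carbon.
Exactly one fragment in the molecule meets all constraints, giving 1 match.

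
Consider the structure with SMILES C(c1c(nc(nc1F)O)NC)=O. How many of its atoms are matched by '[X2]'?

The query [X2] means: any atom with exactly two total connections (bonds + H).
Check the 12 heavy atoms by environment: 2× n (aromatic, X2) → match; 4× c (aromatic, X3) → no; 1× F (X1) → no; 1× O (X2) → match; 1× N (X3) → no; 1× C (X4) → no; 1× C (X3) → no; 1× O (X1) → no.
Summing the matching environments: 2 + 1 = 3 matching atoms.

3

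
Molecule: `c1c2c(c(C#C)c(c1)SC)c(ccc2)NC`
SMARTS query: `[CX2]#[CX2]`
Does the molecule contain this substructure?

Yes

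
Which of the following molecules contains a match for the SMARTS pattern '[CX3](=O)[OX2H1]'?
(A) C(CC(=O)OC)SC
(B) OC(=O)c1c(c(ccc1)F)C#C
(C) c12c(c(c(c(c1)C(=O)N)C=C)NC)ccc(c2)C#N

[CX3](=O)[OX2H1] describes an sp2 carbon double-bonded to O and single-bonded to an -OH oxygen (a carboxylic acid).
(A) has a methyl-ester group (-C(=O)OCH3) but the singly-bonded O has no H (OX2H0, not OX2H1).
(B) contains a carboxylic acid group (-C(=O)OH), which satisfies every atom and bond constraint.
(C) has a primary amide (-C(=O)NH2) but the carbonyl is bonded to N, not to an -OH oxygen.
So the answer is (B).

B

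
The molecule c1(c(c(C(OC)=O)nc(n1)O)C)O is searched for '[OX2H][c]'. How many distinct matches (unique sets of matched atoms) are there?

2

[OX2H][c] is the SMARTS for a phenol: a hydroxyl oxygen attached to an aromatic carbon.
The molecule carries 2 separate instances of a hydroxyl group (-OH) meeting every constraint; each maps to a distinct set of atoms, giving 2 matches.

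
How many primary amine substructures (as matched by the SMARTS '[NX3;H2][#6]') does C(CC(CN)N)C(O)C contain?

2

[NX3;H2][#6] is the SMARTS for a primary amine: a trivalent nitrogen with two H attached to carbon.
The molecule carries 2 separate instances of a primary amino group (-NH2) meeting every constraint; each maps to a distinct set of atoms, giving 2 matches.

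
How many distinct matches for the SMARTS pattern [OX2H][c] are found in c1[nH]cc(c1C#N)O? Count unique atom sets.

[OX2H][c] is the SMARTS for a phenol: a hydroxyl oxygen attached to an aromatic carbon.
Exactly one fragment in the molecule meets all constraints, giving 1 match.

1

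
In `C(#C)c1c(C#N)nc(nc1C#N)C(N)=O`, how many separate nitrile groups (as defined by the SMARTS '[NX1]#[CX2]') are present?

2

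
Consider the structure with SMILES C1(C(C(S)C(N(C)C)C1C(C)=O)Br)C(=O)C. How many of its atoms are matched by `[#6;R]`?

5

Check the 16 heavy atoms by environment: 5× C (in 5-ring) → match; 1× S (acyclic) → no; 1× N (acyclic) → no; 6× C (acyclic) → no; 2× O (acyclic) → no; 1× Br (acyclic) → no.
That gives 5 matching atoms.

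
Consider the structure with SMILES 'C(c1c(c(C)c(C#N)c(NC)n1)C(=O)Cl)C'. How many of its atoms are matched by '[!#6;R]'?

The query [!#6;R] means: non-carbon atom that is part of a ring.
Check the 16 heavy atoms by environment: 1× n (aromatic, in 6-ring) → match; 5× c (aromatic, in 6-ring) → no; 6× C (acyclic) → no; 2× N (acyclic) → no; 1× O (acyclic) → no; 1× Cl (acyclic) → no.
That gives 1 matching atom.

1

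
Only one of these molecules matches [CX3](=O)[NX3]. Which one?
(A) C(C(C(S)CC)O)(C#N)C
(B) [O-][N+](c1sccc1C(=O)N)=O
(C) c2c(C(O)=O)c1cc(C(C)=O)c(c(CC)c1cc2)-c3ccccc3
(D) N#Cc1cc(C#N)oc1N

B

[CX3](=O)[NX3] describes a carbonyl carbon bonded to a trivalent nitrogen (an amide).
(A) has a nitrile (-C#N) but the nitrile N is NX1 (triple-bonded), not NX3.
(B) contains a primary amide (-C(=O)NH2), which satisfies every atom and bond constraint.
(C) has a carboxylic acid group (-C(=O)OH) but the carbonyl is bonded to O, not to an NX3 nitrogen.
(D) has a nitrile (-C#N) but the nitrile N is NX1 (triple-bonded), not NX3.
So the answer is (B).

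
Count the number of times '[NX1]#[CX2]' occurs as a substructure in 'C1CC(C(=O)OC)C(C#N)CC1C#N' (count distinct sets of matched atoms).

2

[NX1]#[CX2] is the SMARTS for a nitrile: a nitrogen triple-bonded to a two-connected carbon.
The molecule carries 2 separate instances of a nitrile (-C#N) meeting every constraint; each maps to a distinct set of atoms, giving 2 matches.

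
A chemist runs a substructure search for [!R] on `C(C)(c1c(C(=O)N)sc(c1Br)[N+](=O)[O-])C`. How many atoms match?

The query [!R] means: !R matches any atom not in a ring.
Check the 15 heavy atoms by environment: 1× s (aromatic, in 5-ring) → no; 4× c (aromatic, in 5-ring) → no; 4× C (acyclic) → match; 2× O (acyclic) → match; 1× N (acyclic) → match; 1× N (charge +1, acyclic) → match; 1× O (charge -1, acyclic) → match; 1× Br (acyclic) → match.
Summing the matching environments: 4 + 2 + 1 + 1 + 1 + 1 = 10 matching atoms.

10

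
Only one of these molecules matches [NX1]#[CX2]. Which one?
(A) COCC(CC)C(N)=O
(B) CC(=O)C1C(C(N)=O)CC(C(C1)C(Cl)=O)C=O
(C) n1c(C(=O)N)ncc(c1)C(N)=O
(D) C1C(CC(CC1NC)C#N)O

[NX1]#[CX2] describes a nitrogen triple-bonded to a two-connected carbon (a nitrile).
(A) has a primary amide (-C(=O)NH2) but the nitrogen is NX3, not NX1.
(B) has a primary amide (-C(=O)NH2) but the nitrogen is NX3, not NX1.
(C) has a primary amide (-C(=O)NH2) but the nitrogen is NX3, not NX1.
(D) contains a nitrile (-C#N), which satisfies every atom and bond constraint.
So the answer is (D).

D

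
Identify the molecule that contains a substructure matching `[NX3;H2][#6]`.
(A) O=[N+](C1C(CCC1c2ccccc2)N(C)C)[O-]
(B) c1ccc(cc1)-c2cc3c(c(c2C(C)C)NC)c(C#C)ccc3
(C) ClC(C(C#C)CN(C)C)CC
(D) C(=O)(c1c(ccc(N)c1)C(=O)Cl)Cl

[NX3;H2][#6] describes a trivalent nitrogen with two H attached to carbon (a primary amine).
(A) has a nitro group (-[N+](=O)[O-]) but the nitrogen is [N+] with no H, not NX3H2.
(B) has an N-methylamino group (-NHCH3) but the nitrogen bears two carbons and only one H (H1), not H2.
(C) has a dimethylamino group (-N(CH3)2) but the nitrogen has H0, not H2.
(D) contains a primary amino group (-NH2), which satisfies every atom and bond constraint.
So the answer is (D).

D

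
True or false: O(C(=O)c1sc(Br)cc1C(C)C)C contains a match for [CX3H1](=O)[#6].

False

The pattern [CX3H1](=O)[#6] describes an sp2 carbon with one H, double-bonded to O and single-bonded to carbon — an aldehyde.
The closest candidate here is a methyl-ester group (-C(=O)OCH3), but the carbonyl carbon has H0, not H1. No other fragment satisfies the full query, so there is no match.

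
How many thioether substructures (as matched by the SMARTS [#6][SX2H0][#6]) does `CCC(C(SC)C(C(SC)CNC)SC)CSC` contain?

4

[#6][SX2H0][#6] is the SMARTS for a thioether: an aliphatic sulfur bridging two carbons with no H on the sulfur.
The molecule carries 4 separate instances of a methylthio ether (-SCH3) meeting every constraint; each maps to a distinct set of atoms, giving 4 matches.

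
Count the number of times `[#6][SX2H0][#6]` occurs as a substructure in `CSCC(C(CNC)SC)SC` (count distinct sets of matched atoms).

3

[#6][SX2H0][#6] is the SMARTS for a thioether: an aliphatic sulfur bridging two carbons with no H on the sulfur.
The molecule carries 3 separate instances of a methylthio ether (-SCH3) meeting every constraint; each maps to a distinct set of atoms, giving 3 matches.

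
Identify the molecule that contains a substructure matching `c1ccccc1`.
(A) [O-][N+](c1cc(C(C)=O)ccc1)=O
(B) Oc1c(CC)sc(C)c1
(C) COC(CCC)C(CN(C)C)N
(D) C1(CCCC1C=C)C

c1ccccc1 describes six aromatic carbons in a ring (a benzene ring).
(A) contains the required atom environment, so the pattern matches.
(B) has a methyl group (-CH3) but no six-membered all-carbon aromatic ring is present.
(C) has a methyl group (-CH3) but no six-membered all-carbon aromatic ring is present.
(D) has a methyl group (-CH3) but no six-membered all-carbon aromatic ring is present.
So the answer is (A).

A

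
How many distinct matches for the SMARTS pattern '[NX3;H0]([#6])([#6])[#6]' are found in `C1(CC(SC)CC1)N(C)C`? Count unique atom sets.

1

[NX3;H0]([#6])([#6])[#6] is the SMARTS for a tertiary amine: a trivalent nitrogen with no H, bonded to three carbons.
Exactly one fragment in the molecule meets all constraints, giving 1 match.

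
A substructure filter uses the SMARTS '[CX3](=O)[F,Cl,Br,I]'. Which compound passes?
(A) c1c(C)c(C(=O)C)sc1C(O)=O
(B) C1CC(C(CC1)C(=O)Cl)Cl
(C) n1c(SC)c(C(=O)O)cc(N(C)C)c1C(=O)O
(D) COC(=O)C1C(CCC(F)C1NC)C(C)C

B

[CX3](=O)[F,Cl,Br,I] describes a carbonyl carbon bonded to a halogen (an acyl halide).
(A) has a carboxylic acid group (-C(=O)OH) but the carbonyl is bonded to -OH, not to a halogen.
(B) contains an acyl chloride (-C(=O)Cl), which satisfies every atom and bond constraint.
(C) has a carboxylic acid group (-C(=O)OH) but the carbonyl is bonded to -OH, not to a halogen.
(D) has a methyl-ester group (-C(=O)OCH3) but the carbonyl is bonded to -O-C, not to a halogen.
So the answer is (B).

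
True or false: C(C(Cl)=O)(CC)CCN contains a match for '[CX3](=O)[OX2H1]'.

The pattern [CX3](=O)[OX2H1] describes an sp2 carbon double-bonded to O and single-bonded to an -OH oxygen — a carboxylic acid.
The closest candidate here is an acyl chloride (-C(=O)Cl), but the carbonyl is bonded to Cl, not to an -OH oxygen. No other fragment satisfies the full query, so there is no match.

False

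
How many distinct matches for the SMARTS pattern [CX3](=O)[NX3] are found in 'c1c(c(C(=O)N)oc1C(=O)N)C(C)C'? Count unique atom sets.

[CX3](=O)[NX3] is the SMARTS for an amide: a carbonyl carbon bonded to a trivalent nitrogen.
The molecule carries 2 separate instances of a primary amide (-C(=O)NH2) meeting every constraint; each maps to a distinct set of atoms, giving 2 matches.

2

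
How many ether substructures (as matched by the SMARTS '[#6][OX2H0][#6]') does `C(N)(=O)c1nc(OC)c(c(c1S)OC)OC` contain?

3

[#6][OX2H0][#6] is the SMARTS for an ether: an aliphatic oxygen bridging two carbons with no H on the oxygen.
The molecule carries 3 separate instances of a methoxy ether (-OCH3) meeting every constraint; each maps to a distinct set of atoms, giving 3 matches.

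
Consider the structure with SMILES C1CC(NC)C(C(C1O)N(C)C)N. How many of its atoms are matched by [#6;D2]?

2

The query [#6;D2] means: any carbon bonded to exactly two heavy atoms.
Check the 13 heavy atoms by environment: 4× C (D3) → no; 2× C (D2) → match; 1× N (D2) → no; 3× C (D1) → no; 1× N (D3) → no; 1× N (D1) → no; 1× O (D1) → no.
That gives 2 matching atoms.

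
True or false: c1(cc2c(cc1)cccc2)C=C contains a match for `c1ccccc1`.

The pattern c1ccccc1 describes six aromatic carbons in a ring — a benzene ring.
The required atom environment is present in the molecule, so the pattern matches.

True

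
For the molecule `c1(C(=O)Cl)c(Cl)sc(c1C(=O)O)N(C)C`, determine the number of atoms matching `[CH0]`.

2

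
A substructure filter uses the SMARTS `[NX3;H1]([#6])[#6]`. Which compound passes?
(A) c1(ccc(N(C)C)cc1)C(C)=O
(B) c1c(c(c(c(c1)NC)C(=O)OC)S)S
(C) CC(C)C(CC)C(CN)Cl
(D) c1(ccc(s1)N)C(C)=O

[NX3;H1]([#6])[#6] describes a trivalent nitrogen with one H, bonded to two carbons (a secondary amine).
(A) has a dimethylamino group (-N(CH3)2) but the nitrogen has H0, not H1.
(B) contains an N-methylamino group (-NHCH3), which satisfies every atom and bond constraint.
(C) has a primary amino group (-NH2) but the nitrogen has H2 and only one carbon neighbour.
(D) has a primary amino group (-NH2) but the nitrogen has H2 and only one carbon neighbour.
So the answer is (B).

B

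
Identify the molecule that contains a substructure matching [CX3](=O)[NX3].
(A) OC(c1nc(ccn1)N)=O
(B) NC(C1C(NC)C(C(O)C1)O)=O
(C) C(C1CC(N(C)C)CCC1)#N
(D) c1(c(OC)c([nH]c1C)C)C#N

B

[CX3](=O)[NX3] describes a carbonyl carbon bonded to a trivalent nitrogen (an amide).
(A) has a primary amino group (-NH2) but the -NH2 is not attached to a carbonyl carbon.
(B) contains a primary amide (-C(=O)NH2), which satisfies every atom and bond constraint.
(C) has a nitrile (-C#N) but the nitrile N is NX1 (triple-bonded), not NX3.
(D) has a nitrile (-C#N) but the nitrile N is NX1 (triple-bonded), not NX3.
So the answer is (B).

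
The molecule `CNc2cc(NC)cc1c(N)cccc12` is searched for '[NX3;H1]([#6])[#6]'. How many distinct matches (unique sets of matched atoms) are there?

[NX3;H1]([#6])[#6] is the SMARTS for a secondary amine: a trivalent nitrogen with one H, bonded to two carbons.
The molecule carries 2 separate instances of an N-methylamino group (-NHCH3) meeting every constraint; each maps to a distinct set of atoms, giving 2 matches.

2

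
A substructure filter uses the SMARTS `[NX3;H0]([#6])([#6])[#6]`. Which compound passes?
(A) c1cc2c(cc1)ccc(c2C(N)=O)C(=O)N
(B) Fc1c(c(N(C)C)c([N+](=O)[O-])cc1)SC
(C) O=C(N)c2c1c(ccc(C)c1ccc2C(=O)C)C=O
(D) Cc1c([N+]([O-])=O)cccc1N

[NX3;H0]([#6])([#6])[#6] describes a trivalent nitrogen with no H, bonded to three carbons (a tertiary amine).
(A) has a primary amide (-C(=O)NH2) but the amide nitrogen has H2 and only one carbon neighbour.
(B) contains a dimethylamino group (-N(CH3)2), which satisfies every atom and bond constraint.
(C) has a primary amide (-C(=O)NH2) but the amide nitrogen has H2 and only one carbon neighbour.
(D) has a primary amino group (-NH2) but the nitrogen has H2, not H0 with three carbons.
So the answer is (B).

B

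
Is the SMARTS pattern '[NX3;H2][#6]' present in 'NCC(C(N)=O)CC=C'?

Yes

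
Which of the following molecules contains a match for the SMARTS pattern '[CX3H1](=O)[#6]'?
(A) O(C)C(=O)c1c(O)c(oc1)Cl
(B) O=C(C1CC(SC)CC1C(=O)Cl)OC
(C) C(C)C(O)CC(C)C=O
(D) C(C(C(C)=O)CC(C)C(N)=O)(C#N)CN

[CX3H1](=O)[#6] describes an sp2 carbon with one H, double-bonded to O and single-bonded to carbon (an aldehyde).
(A) has a methyl-ester group (-C(=O)OCH3) but the carbonyl carbon has H0, not H1.
(B) has a methyl-ester group (-C(=O)OCH3) but the carbonyl carbon has H0, not H1.
(C) contains an aldehyde (-CHO), which satisfies every atom and bond constraint.
(D) has an acetyl/ketone group (-C(=O)CH3) but the carbonyl carbon has H0 (two carbon neighbours), not H1.
So the answer is (C).

C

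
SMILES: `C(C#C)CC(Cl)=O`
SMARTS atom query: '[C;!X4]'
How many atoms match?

3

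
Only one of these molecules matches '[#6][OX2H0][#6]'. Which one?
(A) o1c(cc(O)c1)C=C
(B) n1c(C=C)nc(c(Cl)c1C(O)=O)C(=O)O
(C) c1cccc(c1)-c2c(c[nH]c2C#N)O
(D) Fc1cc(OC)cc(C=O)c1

D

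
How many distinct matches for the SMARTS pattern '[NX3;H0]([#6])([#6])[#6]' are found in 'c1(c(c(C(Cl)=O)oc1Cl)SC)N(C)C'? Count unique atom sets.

1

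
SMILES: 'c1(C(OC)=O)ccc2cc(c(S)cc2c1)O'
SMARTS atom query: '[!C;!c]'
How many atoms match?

4

Check the 16 heavy atoms by environment: 10× c (aromatic) → no; 2× C → no; 3× O → match; 1× S → match.
Summing the matching environments: 3 + 1 = 4 matching atoms.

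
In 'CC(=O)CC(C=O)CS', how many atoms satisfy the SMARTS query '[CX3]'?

Check the 9 heavy atoms by environment: 4× C (X4) → no; 2× C (X3) → match; 2× O (X1) → no; 1× S (X2) → no.
That gives 2 matching atoms.

2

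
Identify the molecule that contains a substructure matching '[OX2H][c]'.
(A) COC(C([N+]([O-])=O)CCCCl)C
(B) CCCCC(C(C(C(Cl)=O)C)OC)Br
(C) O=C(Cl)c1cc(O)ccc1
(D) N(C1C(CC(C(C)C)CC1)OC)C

[OX2H][c] describes a hydroxyl oxygen attached to an aromatic carbon (a phenol).
(A) has a methoxy ether (-OCH3) but the oxygen has H0, not H1.
(B) has a methoxy ether (-OCH3) but the oxygen has H0, not H1.
(C) contains a hydroxyl group (-OH), which satisfies every atom and bond constraint.
(D) has a methoxy ether (-OCH3) but the oxygen has H0, not H1.
So the answer is (C).

C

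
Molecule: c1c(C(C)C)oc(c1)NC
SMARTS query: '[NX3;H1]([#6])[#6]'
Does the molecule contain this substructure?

The pattern [NX3;H1]([#6])[#6] describes a trivalent nitrogen with one H, bonded to two carbons — a secondary amine.
The molecule carries an N-methylamino group (-NHCH3), whose atoms satisfy every constraint of the query, so the pattern matches.

Yes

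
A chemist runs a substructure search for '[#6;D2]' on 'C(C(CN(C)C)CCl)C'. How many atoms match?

3

The query [#6;D2] means: any carbon bonded to exactly two heavy atoms.
Check the 9 heavy atoms by environment: 3× C (D2) → match; 1× C (D3) → no; 1× N (D3) → no; 3× C (D1) → no; 1× Cl (D1) → no.
That gives 3 matching atoms.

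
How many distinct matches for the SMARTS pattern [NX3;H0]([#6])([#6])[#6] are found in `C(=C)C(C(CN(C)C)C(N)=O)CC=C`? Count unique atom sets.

1

[NX3;H0]([#6])([#6])[#6] is the SMARTS for a tertiary amine: a trivalent nitrogen with no H, bonded to three carbons.
Exactly one fragment in the molecule meets all constraints, giving 1 match.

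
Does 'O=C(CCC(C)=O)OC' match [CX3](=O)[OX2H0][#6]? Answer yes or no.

The pattern [CX3](=O)[OX2H0][#6] describes a carbonyl carbon bonded to an oxygen that is itself bonded to carbon (no H on that O) — an ester.
The molecule carries a methyl-ester group (-C(=O)OCH3), whose atoms satisfy every constraint of the query, so the pattern matches.

Yes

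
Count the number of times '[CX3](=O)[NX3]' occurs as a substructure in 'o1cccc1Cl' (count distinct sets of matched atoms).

0

[CX3](=O)[NX3] is the SMARTS for an amide: a carbonyl carbon bonded to a trivalent nitrogen.
No fragment in the molecule satisfies every constraint, giving 0 matches.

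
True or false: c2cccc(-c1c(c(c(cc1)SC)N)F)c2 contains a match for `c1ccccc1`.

The pattern c1ccccc1 describes six aromatic carbons in a ring — a benzene ring.
The molecule carries a phenyl ring, whose atoms satisfy every constraint of the query, so the pattern matches.

True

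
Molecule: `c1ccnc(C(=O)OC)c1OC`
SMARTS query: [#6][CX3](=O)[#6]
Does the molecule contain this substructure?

No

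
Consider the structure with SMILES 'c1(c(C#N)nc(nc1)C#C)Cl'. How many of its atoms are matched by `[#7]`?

3

Check the 11 heavy atoms by environment: 2× n (aromatic) → match; 4× c (aromatic) → no; 3× C → no; 1× N → match; 1× Cl → no.
Summing the matching environments: 2 + 1 = 3 matching atoms.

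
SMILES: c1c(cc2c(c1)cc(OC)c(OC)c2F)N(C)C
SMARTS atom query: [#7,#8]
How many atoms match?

The query [#7,#8] means: nitrogen or oxygen (comma = OR).
Check the 18 heavy atoms by environment: 10× c (aromatic) → no; 2× O → match; 4× C → no; 1× N → match; 1× F → no.
Summing the matching environments: 2 + 1 = 3 matching atoms.

3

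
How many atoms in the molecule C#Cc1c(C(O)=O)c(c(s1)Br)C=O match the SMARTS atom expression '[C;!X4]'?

4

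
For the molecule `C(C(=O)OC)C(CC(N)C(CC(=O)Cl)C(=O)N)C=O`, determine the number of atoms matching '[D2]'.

The query [D2] means: atom with exactly two heavy-atom neighbours.
Check the 19 heavy atoms by environment: 4× C (D2) → match; 6× C (D3) → no; 4× O (D1) → no; 1× O (D2) → match; 1× C (D1) → no; 2× N (D1) → no; 1× Cl (D1) → no.
Summing the matching environments: 4 + 1 = 5 matching atoms.

5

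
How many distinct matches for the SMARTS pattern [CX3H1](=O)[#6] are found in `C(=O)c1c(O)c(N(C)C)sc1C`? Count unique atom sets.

[CX3H1](=O)[#6] is the SMARTS for an aldehyde: an sp2 carbon with one H, double-bonded to O and single-bonded to carbon.
Exactly one fragment in the molecule meets all constraints, giving 1 match.

1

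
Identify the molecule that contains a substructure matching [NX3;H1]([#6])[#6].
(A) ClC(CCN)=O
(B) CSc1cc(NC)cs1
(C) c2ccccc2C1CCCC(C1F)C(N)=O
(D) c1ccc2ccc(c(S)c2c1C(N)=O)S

[NX3;H1]([#6])[#6] describes a trivalent nitrogen with one H, bonded to two carbons (a secondary amine).
(A) has a primary amino group (-NH2) but the nitrogen has H2 and only one carbon neighbour.
(B) contains an N-methylamino group (-NHCH3), which satisfies every atom and bond constraint.
(C) has a primary amide (-C(=O)NH2) but the -C(=O)NH2 nitrogen has H2, not H1.
(D) has a primary amide (-C(=O)NH2) but the -C(=O)NH2 nitrogen has H2, not H1.
So the answer is (B).

B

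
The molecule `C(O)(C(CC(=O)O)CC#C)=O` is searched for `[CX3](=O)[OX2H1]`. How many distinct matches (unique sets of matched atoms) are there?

2

[CX3](=O)[OX2H1] is the SMARTS for a carboxylic acid: an sp2 carbon double-bonded to O and single-bonded to an -OH oxygen.
The molecule carries 2 separate instances of a carboxylic acid group (-C(=O)OH) meeting every constraint; each maps to a distinct set of atoms, giving 2 matches.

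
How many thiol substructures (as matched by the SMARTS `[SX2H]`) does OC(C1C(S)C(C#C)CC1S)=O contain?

[SX2H] is the SMARTS for a thiol: an aliphatic sulfur with two connections, one being H.
The molecule carries 2 separate instances of a thiol (-SH) meeting every constraint; each maps to a distinct set of atoms, giving 2 matches.

2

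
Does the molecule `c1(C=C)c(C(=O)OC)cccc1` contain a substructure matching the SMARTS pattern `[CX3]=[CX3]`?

Yes

The pattern [CX3]=[CX3] describes a non-aromatic C=C double bond between two sp2 carbons — an alkene.
The molecule carries a vinyl group (-CH=CH2), whose atoms satisfy every constraint of the query, so the pattern matches.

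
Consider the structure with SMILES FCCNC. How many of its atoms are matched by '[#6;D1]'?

The query [#6;D1] means: carbon bonded to exactly one heavy atom.
Check the 5 heavy atoms by environment: 2× C (D2) → no; 1× N (D2) → no; 1× C (D1) → match; 1× F (D1) → no.
That gives 1 matching atom.

1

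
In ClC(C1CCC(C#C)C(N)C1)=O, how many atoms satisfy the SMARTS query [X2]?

2

The query [X2] means: any atom with exactly two total connections (bonds + H).
Check the 12 heavy atoms by environment: 6× C (X4) → no; 1× C (X3) → no; 1× O (X1) → no; 1× Cl (X1) → no; 2× C (X2) → match; 1× N (X3) → no.
That gives 2 matching atoms.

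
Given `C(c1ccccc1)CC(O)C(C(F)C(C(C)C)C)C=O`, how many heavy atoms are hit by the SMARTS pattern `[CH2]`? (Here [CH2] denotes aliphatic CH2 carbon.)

2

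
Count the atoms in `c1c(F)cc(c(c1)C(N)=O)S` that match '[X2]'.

Check the 11 heavy atoms by environment: 6× c (aromatic, X3) → no; 1× F (X1) → no; 1× C (X3) → no; 1× O (X1) → no; 1× N (X3) → no; 1× S (X2) → match.
That gives 1 matching atom.

1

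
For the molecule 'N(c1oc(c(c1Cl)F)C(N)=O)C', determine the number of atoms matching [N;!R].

The query [N;!R] means: aliphatic nitrogen not in a ring.
Check the 12 heavy atoms by environment: 1× o (aromatic, in 5-ring) → no; 4× c (aromatic, in 5-ring) → no; 2× C (acyclic) → no; 1× O (acyclic) → no; 2× N (acyclic) → match; 1× F (acyclic) → no; 1× Cl (acyclic) → no.
That gives 2 matching atoms.

2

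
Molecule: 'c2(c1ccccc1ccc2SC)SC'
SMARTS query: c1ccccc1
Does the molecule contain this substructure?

The pattern c1ccccc1 describes six aromatic carbons in a ring — a benzene ring.
The required atom environment is present in the molecule, so the pattern matches.

Yes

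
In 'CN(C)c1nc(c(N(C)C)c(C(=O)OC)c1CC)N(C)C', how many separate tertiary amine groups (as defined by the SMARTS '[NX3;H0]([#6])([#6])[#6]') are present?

3

[NX3;H0]([#6])([#6])[#6] is the SMARTS for a tertiary amine: a trivalent nitrogen with no H, bonded to three carbons.
The molecule carries 3 separate instances of a dimethylamino group (-N(CH3)2) meeting every constraint; each maps to a distinct set of atoms, giving 3 matches.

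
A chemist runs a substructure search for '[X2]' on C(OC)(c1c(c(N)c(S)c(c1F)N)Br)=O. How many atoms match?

2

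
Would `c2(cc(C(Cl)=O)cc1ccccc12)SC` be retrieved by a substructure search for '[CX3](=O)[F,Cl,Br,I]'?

Yes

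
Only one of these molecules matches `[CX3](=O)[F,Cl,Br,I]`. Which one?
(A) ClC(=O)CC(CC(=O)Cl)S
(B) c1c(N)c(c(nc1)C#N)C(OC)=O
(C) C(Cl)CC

[CX3](=O)[F,Cl,Br,I] describes a carbonyl carbon bonded to a halogen (an acyl halide).
(A) contains an acyl chloride (-C(=O)Cl), which satisfies every atom and bond constraint.
(B) has a methyl-ester group (-C(=O)OCH3) but the carbonyl is bonded to -O-C, not to a halogen.
(C) has a chloro substituent but the Cl is not on a carbonyl carbon.
So the answer is (A).

A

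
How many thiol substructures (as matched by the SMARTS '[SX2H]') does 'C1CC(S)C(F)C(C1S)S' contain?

3

[SX2H] is the SMARTS for a thiol: an aliphatic sulfur with two connections, one being H.
The molecule carries 3 separate instances of a thiol (-SH) meeting every constraint; each maps to a distinct set of atoms, giving 3 matches.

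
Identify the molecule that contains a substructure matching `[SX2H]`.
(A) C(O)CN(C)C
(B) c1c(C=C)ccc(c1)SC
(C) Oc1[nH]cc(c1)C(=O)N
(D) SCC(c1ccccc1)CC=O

D

[SX2H] describes an aliphatic sulfur with two connections, one being H (a thiol).
(A) has a hydroxyl group (-OH) but it is an -OH, not an -SH.
(B) has a methylthio ether (-SCH3) but the sulfur has H0 (bonded to two carbons), not H1.
(C) has a hydroxyl group (-OH) but it is an -OH, not an -SH.
(D) contains a thiol (-SH), which satisfies every atom and bond constraint.
So the answer is (D).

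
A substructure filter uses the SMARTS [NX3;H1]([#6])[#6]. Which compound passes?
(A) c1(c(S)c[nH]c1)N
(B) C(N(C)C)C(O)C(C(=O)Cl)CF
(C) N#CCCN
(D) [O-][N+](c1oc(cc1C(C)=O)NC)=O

[NX3;H1]([#6])[#6] describes a trivalent nitrogen with one H, bonded to two carbons (a secondary amine).
(A) has a primary amino group (-NH2) but the nitrogen has H2 and only one carbon neighbour.
(B) has a dimethylamino group (-N(CH3)2) but the nitrogen has H0, not H1.
(C) has a primary amino group (-NH2) but the nitrogen has H2 and only one carbon neighbour.
(D) contains an N-methylamino group (-NHCH3), which satisfies every atom and bond constraint.
So the answer is (D).

D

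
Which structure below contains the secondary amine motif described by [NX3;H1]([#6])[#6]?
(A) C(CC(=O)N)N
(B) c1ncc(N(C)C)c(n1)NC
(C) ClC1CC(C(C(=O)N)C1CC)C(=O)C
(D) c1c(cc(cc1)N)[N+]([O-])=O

[NX3;H1]([#6])[#6] describes a trivalent nitrogen with one H, bonded to two carbons (a secondary amine).
(A) has a primary amide (-C(=O)NH2) but the -C(=O)NH2 nitrogen has H2, not H1.
(B) contains an N-methylamino group (-NHCH3), which satisfies every atom and bond constraint.
(C) has a primary amide (-C(=O)NH2) but the -C(=O)NH2 nitrogen has H2, not H1.
(D) has a primary amino group (-NH2) but the nitrogen has H2 and only one carbon neighbour.
So the answer is (B).

B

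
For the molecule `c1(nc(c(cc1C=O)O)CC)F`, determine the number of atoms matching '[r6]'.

6

The query [r6] means: r6 matches atoms in a six-membered ring.
Check the 12 heavy atoms by environment: 1× n (aromatic, in 6-ring) → match; 5× c (aromatic, in 6-ring) → match; 1× F (acyclic) → no; 3× C (acyclic) → no; 2× O (acyclic) → no.
Summing the matching environments: 1 + 5 = 6 matching atoms.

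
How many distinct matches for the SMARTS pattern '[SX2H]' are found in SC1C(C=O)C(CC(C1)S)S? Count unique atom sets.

[SX2H] is the SMARTS for a thiol: an aliphatic sulfur with two connections, one being H.
The molecule carries 3 separate instances of a thiol (-SH) meeting every constraint; each maps to a distinct set of atoms, giving 3 matches.

3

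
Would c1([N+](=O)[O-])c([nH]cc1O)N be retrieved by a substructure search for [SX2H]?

No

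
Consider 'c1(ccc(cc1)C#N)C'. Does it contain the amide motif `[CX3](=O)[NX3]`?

No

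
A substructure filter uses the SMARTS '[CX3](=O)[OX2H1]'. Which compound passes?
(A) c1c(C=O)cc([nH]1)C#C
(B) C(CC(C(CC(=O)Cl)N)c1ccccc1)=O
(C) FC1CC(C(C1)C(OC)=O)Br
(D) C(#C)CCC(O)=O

D

[CX3](=O)[OX2H1] describes an sp2 carbon double-bonded to O and single-bonded to an -OH oxygen (a carboxylic acid).
(A) has an aldehyde (-CHO) but there is no singly-bonded oxygen on the carbonyl carbon.
(B) has an aldehyde (-CHO) but there is no singly-bonded oxygen on the carbonyl carbon.
(C) has a methyl-ester group (-C(=O)OCH3) but the singly-bonded O has no H (OX2H0, not OX2H1).
(D) contains a carboxylic acid group (-C(=O)OH), which satisfies every atom and bond constraint.
So the answer is (D).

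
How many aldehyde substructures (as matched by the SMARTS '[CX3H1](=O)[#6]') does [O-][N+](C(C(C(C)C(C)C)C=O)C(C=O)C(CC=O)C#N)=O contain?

3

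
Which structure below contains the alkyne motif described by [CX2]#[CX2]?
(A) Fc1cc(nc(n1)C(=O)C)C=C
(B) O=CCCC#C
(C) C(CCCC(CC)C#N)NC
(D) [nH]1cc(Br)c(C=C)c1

B

[CX2]#[CX2] describes a carbon-carbon triple bond (an alkyne).
(A) has a vinyl group (-CH=CH2) but the C=C is a double bond; both carbons are CX3, not CX2.
(B) contains an ethynyl group (-C#CH), which satisfies every atom and bond constraint.
(C) has a nitrile (-C#N) but the triple bond is C#N, not C#C.
(D) has a vinyl group (-CH=CH2) but the C=C is a double bond; both carbons are CX3, not CX2.
So the answer is (B).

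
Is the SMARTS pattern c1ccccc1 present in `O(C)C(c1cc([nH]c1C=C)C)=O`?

The pattern c1ccccc1 describes six aromatic carbons in a ring — a benzene ring.
The closest candidate here is a methyl group (-CH3), but no six-membered all-carbon aromatic ring is present. No other fragment satisfies the full query, so there is no match.

No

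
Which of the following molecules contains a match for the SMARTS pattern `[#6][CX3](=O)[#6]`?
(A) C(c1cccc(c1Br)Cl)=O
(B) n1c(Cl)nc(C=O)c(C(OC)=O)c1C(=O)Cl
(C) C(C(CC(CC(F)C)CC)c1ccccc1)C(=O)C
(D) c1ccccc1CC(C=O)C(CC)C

[#6][CX3](=O)[#6] describes a carbonyl carbon (no H) flanked by two carbons (a ketone).
(A) has an aldehyde (-CHO) but the carbonyl carbon has H1, so it is not flanked by two carbons.
(B) has an aldehyde (-CHO) but the carbonyl carbon has H1, so it is not flanked by two carbons.
(C) contains an acetyl/ketone group (-C(=O)CH3), which satisfies every atom and bond constraint.
(D) has an aldehyde (-CHO) but the carbonyl carbon has H1, so it is not flanked by two carbons.
So the answer is (C).

C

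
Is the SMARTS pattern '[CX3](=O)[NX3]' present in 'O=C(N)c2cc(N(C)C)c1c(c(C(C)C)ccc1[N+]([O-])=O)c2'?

Yes

The pattern [CX3](=O)[NX3] describes a carbonyl carbon bonded to a trivalent nitrogen — an amide.
The molecule carries a primary amide (-C(=O)NH2), whose atoms satisfy every constraint of the query, so the pattern matches.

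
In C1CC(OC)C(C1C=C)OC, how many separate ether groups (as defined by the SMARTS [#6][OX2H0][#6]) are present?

[#6][OX2H0][#6] is the SMARTS for an ether: an aliphatic oxygen bridging two carbons with no H on the oxygen.
The molecule carries 2 separate instances of a methoxy ether (-OCH3) meeting every constraint; each maps to a distinct set of atoms, giving 2 matches.

2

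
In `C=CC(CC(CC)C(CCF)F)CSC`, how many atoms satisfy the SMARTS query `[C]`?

12

The query [C] means: uppercase C matches aliphatic (non-aromatic) carbon only.
Check the 15 heavy atoms by environment: 12× C → match; 2× F → no; 1× S → no.
That gives 12 matching atoms.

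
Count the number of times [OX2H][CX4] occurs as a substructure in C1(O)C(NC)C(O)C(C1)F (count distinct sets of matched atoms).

2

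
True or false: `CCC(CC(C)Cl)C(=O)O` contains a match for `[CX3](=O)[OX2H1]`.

True

The pattern [CX3](=O)[OX2H1] describes an sp2 carbon double-bonded to O and single-bonded to an -OH oxygen — a carboxylic acid.
The molecule carries a carboxylic acid group (-C(=O)OH), whose atoms satisfy every constraint of the query, so the pattern matches.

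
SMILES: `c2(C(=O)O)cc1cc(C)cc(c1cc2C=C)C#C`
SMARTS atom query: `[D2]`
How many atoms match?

6

The query [D2] means: atom with exactly two heavy-atom neighbours.
Check the 18 heavy atoms by environment: 6× c (aromatic, D3) → no; 4× c (aromatic, D2) → match; 2× C (D2) → match; 3× C (D1) → no; 1× C (D3) → no; 2× O (D1) → no.
Summing the matching environments: 4 + 2 = 6 matching atoms.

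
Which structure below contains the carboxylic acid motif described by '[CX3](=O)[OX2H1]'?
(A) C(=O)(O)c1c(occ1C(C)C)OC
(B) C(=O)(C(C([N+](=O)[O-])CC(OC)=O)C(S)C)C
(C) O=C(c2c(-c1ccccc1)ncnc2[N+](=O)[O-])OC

[CX3](=O)[OX2H1] describes an sp2 carbon double-bonded to O and single-bonded to an -OH oxygen (a carboxylic acid).
(A) contains a carboxylic acid group (-C(=O)OH), which satisfies every atom and bond constraint.
(B) has a methyl-ester group (-C(=O)OCH3) but the singly-bonded O has no H (OX2H0, not OX2H1).
(C) has a methyl-ester group (-C(=O)OCH3) but the singly-bonded O has no H (OX2H0, not OX2H1).
So the answer is (A).

A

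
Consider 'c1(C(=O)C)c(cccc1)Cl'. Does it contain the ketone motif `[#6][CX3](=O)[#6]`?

The pattern [#6][CX3](=O)[#6] describes a carbonyl carbon (no H) flanked by two carbons — a ketone.
The molecule carries an acetyl/ketone group (-C(=O)CH3), whose atoms satisfy every constraint of the query, so the pattern matches.

Yes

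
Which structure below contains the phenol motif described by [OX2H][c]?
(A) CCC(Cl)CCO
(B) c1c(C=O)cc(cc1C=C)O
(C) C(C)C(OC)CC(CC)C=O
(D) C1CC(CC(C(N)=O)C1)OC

B

[OX2H][c] describes a hydroxyl oxygen attached to an aromatic carbon (a phenol).
(A) has a hydroxyl group (-OH) but the -OH is on an aliphatic carbon, not an aromatic c.
(B) contains a hydroxyl group (-OH), which satisfies every atom and bond constraint.
(C) has a methoxy ether (-OCH3) but the oxygen has H0, not H1.
(D) has a methoxy ether (-OCH3) but the oxygen has H0, not H1.
So the answer is (B).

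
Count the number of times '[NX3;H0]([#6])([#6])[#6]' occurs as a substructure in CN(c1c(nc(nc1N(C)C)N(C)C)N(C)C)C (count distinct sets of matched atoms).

[NX3;H0]([#6])([#6])[#6] is the SMARTS for a tertiary amine: a trivalent nitrogen with no H, bonded to three carbons.
The molecule carries 4 separate instances of a dimethylamino group (-N(CH3)2) meeting every constraint; each maps to a distinct set of atoms, giving 4 matches.

4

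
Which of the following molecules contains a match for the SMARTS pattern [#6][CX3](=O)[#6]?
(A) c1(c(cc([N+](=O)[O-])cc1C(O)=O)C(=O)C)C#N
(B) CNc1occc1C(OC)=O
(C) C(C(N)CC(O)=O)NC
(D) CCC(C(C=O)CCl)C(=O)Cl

A

[#6][CX3](=O)[#6] describes a carbonyl carbon (no H) flanked by two carbons (a ketone).
(A) contains an acetyl/ketone group (-C(=O)CH3), which satisfies every atom and bond constraint.
(B) has a methyl-ester group (-C(=O)OCH3) but one neighbour of the carbonyl carbon is O, not C.
(C) has a carboxylic acid group (-C(=O)OH) but one neighbour of the carbonyl carbon is O, not C.
(D) has an aldehyde (-CHO) but the carbonyl carbon has H1, so it is not flanked by two carbons.
So the answer is (A).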